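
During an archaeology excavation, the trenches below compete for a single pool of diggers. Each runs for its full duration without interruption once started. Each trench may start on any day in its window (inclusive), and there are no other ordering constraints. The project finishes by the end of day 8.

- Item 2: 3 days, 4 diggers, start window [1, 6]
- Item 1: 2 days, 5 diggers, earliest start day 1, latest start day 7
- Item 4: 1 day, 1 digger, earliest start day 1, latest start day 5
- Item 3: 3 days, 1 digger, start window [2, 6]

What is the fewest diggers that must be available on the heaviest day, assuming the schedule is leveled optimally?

5

Early-start (Item 2@1, Item 1@1, Item 4@1, Item 3@2) gives peak 10: d1:10  d2:10  d3:5  d4:1  d5:0  d6:0  d7:0  d8:0.
Shift Item 1→4, Item 3→6.
Schedule Item 2@1, Item 1@4, Item 4@1, Item 3@6: d1:5  d2:4  d3:4  d4:5  d5:5  d6:1  d7:1  d8:1 — peak 5.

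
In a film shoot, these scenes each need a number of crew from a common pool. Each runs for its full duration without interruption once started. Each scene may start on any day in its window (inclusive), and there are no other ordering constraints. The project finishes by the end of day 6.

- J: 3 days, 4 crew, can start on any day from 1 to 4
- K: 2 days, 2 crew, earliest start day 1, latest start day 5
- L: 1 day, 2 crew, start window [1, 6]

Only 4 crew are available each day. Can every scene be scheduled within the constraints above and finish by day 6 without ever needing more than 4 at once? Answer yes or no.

Schedule J@1, K@4, L@4: d1:4  d2:4  d3:4  d4:4  d5:2  d6:0 — peak 4 ≤ 4.

yes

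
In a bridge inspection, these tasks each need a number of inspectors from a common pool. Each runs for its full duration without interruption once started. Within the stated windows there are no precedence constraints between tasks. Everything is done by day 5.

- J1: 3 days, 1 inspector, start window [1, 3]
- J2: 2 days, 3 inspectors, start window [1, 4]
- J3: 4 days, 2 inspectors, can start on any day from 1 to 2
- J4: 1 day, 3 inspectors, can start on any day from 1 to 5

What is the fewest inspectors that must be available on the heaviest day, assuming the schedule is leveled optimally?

5

Early-start (J1@1, J2@1, J3@1, J4@1) gives peak 9: d1:9  d2:6  d3:3  d4:2  d5:0.
Shift J2→4, J3→2.
Schedule J1@1, J2@4, J3@2, J4@1: d1:4  d2:3  d3:3  d4:5  d5:5 — peak 5.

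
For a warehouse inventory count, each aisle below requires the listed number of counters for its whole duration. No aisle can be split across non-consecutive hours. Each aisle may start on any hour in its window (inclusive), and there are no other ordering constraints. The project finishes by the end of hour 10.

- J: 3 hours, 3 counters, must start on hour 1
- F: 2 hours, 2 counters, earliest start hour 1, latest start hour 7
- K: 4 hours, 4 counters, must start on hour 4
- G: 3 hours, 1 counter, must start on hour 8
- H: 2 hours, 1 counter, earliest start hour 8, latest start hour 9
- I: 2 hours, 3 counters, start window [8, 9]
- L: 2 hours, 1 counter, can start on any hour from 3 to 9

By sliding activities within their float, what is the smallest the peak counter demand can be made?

5

Schedule J@1, F@1, K@4, G@8, H@8, I@8, L@3: h1:5  h2:5  h3:4  h4:5  h5:4  h6:4  h7:4  h8:5  h9:5  h10:1 — peak 5.
Total counter-hours = 42 over 10 hours ⇒ peak ≥ ⌈42/10⌉ = 5, so 5 is optimal.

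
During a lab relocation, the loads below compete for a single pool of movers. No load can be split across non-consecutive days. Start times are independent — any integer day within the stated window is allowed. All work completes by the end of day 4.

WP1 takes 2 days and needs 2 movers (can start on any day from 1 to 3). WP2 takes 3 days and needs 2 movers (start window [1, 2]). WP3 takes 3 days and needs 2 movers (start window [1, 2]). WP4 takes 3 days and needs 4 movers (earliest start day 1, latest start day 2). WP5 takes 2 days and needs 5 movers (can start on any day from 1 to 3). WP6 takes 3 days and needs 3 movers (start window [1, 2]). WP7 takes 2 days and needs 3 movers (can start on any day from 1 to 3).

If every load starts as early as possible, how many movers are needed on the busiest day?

Early-start schedule: WP1@1, WP2@1, WP3@1, WP4@1, WP5@1, WP6@1, WP7@1.
Load per day: day 1: 21, day 2: 21, day 3: 11, day 4: 0.
Peak is 21.

21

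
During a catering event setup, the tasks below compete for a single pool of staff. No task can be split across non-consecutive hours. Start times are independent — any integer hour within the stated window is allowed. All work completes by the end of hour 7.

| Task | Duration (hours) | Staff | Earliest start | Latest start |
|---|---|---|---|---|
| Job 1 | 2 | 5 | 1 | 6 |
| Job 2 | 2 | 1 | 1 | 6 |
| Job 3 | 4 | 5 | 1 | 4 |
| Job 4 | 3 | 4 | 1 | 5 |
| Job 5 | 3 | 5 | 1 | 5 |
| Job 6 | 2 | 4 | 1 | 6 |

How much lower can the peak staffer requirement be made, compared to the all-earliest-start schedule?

Early-start peak: h1:24  h2:24  h3:14  h4:5  h5:0  h6:0  h7:0 ⇒ 24.
Leveled (Job 1@1, Job 2@1, Job 3@4, Job 4@1, Job 5@3, Job 6@6): h1:10  h2:10  h3:9  h4:10  h5:10  h6:9  h7:9 ⇒ 10.
Reduction 24 − 10 = 14.

14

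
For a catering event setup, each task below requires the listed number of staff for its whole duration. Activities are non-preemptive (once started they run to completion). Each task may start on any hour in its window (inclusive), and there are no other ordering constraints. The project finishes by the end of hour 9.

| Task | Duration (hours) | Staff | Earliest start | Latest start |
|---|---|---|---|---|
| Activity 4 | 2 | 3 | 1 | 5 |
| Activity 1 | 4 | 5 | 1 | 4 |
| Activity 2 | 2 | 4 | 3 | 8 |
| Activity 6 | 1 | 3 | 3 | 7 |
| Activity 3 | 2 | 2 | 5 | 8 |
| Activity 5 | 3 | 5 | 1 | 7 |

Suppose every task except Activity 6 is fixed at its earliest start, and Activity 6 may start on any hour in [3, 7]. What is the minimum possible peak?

Activity 6@3: h1:13  h2:13  h3:17  h4:9  h5:2  h6:2  h7:0  h8:0  h9:0 → peak 17
Activity 6@4: h1:13  h2:13  h3:14  h4:12  h5:2  h6:2  h7:0  h8:0  h9:0 → peak 14
Activity 6@5: h1:13  h2:13  h3:14  h4:9  h5:5  h6:2  h7:0  h8:0  h9:0 → peak 14
Activity 6@6: h1:13  h2:13  h3:14  h4:9  h5:2  h6:5  h7:0  h8:0  h9:0 → peak 14
Activity 6@7: h1:13  h2:13  h3:14  h4:9  h5:2  h6:2  h7:3  h8:0  h9:0 → peak 14
Best is Activity 6@4, peak 14.

14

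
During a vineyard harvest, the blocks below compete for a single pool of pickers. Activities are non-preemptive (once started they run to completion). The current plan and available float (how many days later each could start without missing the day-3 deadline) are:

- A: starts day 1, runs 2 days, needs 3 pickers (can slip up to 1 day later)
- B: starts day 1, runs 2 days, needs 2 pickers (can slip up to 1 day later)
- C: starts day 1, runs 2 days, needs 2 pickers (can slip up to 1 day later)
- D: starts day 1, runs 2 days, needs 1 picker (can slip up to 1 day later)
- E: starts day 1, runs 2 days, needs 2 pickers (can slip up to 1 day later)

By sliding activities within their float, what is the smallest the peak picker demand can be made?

10

Schedule A@1, B@1, C@1, D@1, E@1: d1:10  d2:10  d3:0 — peak 10.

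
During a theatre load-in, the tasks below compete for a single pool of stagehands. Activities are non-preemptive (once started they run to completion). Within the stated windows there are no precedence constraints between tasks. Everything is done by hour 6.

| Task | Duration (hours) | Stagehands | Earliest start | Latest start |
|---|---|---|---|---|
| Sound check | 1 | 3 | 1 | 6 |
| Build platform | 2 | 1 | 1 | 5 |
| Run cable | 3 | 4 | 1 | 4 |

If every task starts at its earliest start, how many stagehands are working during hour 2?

At early start, hour 2 has: Build platform, Run cable.
Demand: 1 + 4 = 5.

5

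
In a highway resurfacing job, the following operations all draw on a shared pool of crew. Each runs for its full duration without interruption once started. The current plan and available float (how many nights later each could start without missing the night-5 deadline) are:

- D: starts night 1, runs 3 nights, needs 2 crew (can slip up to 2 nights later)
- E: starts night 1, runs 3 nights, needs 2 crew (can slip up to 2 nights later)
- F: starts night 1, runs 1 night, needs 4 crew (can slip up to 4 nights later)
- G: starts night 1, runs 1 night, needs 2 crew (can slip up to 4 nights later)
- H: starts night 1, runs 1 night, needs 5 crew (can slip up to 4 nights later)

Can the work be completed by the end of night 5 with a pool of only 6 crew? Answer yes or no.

Schedule D@1, E@1, F@4, G@1, H@5: n1:6  n2:4  n3:4  n4:4  n5:5 — peak 6 ≤ 6.

yes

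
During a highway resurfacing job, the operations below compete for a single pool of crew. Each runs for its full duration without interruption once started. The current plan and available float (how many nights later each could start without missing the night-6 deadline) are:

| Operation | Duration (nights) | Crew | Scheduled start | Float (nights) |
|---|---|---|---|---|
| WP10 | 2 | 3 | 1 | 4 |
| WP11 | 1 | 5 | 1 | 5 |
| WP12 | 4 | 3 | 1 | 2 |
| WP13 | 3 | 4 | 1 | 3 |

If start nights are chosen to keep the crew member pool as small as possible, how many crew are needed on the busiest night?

7

Early-start (WP10@1, WP11@1, WP12@1, WP13@1) gives peak 15: n1:15  n2:10  n3:7  n4:3  n5:0  n6:0.
Shift WP11→6, WP13→3.
Schedule WP10@1, WP11@6, WP12@1, WP13@3: n1:6  n2:6  n3:7  n4:7  n5:4  n6:5 — peak 7.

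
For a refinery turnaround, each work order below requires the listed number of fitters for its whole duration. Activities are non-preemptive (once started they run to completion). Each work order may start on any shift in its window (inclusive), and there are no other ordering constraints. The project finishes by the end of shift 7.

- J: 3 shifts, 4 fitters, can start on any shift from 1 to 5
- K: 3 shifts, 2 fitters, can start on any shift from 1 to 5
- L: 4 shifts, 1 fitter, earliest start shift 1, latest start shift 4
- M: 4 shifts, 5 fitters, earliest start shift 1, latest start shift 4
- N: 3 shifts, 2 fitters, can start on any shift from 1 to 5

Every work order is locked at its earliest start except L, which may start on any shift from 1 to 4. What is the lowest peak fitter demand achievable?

13

L@1: s1:14  s2:14  s3:14  s4:6  s5:0  s6:0  s7:0 → peak 14
L@2: s1:13  s2:14  s3:14  s4:6  s5:1  s6:0  s7:0 → peak 14
L@3: s1:13  s2:13  s3:14  s4:6  s5:1  s6:1  s7:0 → peak 14
L@4: s1:13  s2:13  s3:13  s4:6  s5:1  s6:1  s7:1 → peak 13
Best is L@4, peak 13.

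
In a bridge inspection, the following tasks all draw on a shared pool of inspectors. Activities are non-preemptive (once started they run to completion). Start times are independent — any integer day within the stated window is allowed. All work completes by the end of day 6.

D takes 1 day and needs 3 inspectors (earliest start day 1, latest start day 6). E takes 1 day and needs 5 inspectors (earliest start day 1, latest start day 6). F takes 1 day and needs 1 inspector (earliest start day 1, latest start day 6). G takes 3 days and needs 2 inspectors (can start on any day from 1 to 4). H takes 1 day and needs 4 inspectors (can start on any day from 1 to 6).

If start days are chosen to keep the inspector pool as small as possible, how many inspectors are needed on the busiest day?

Early-start (D@1, E@1, F@1, G@1, H@1) gives peak 15: d1:15  d2:2  d3:2  d4:0  d5:0  d6:0.
Shift E→2, G→3, H→6.
Schedule D@1, E@2, F@1, G@3, H@6: d1:4  d2:5  d3:2  d4:2  d5:2  d6:4 — peak 5.

5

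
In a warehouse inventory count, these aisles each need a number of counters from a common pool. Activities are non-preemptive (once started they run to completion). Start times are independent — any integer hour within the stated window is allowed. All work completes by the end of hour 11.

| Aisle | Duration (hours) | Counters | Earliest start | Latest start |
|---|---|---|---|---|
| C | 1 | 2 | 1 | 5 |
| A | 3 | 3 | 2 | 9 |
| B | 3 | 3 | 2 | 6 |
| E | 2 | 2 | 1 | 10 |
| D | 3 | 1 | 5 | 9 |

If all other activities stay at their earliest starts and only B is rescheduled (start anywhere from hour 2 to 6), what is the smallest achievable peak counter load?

5

B@2: h1:4  h2:8  h3:6  h4:6  h5:1  h6:1  h7:1  h8:0  h9:0  h10:0  h11:0 → peak 8
B@3: h1:4  h2:5  h3:6  h4:6  h5:4  h6:1  h7:1  h8:0  h9:0  h10:0  h11:0 → peak 6
B@4: h1:4  h2:5  h3:3  h4:6  h5:4  h6:4  h7:1  h8:0  h9:0  h10:0  h11:0 → peak 6
B@5: h1:4  h2:5  h3:3  h4:3  h5:4  h6:4  h7:4  h8:0  h9:0  h10:0  h11:0 → peak 5
B@6: h1:4  h2:5  h3:3  h4:3  h5:1  h6:4  h7:4  h8:3  h9:0  h10:0  h11:0 → peak 5
Best is B@5, peak 5.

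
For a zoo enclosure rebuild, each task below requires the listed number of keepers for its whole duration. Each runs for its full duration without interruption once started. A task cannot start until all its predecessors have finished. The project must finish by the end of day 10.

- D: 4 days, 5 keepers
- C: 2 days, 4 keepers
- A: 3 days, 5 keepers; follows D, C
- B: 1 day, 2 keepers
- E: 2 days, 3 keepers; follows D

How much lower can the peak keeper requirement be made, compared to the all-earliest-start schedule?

4

Early-start peak: d1:11  d2:9  d3:5  d4:5  d5:8  d6:8  d7:5  d8:0  d9:0  d10:0 ⇒ 11.
Leveled (D@1, C@5, A@7, B@1, E@5): d1:7  d2:5  d3:5  d4:5  d5:7  d6:7  d7:5  d8:5  d9:5  d10:0 ⇒ 7.
Reduction 11 − 7 = 4.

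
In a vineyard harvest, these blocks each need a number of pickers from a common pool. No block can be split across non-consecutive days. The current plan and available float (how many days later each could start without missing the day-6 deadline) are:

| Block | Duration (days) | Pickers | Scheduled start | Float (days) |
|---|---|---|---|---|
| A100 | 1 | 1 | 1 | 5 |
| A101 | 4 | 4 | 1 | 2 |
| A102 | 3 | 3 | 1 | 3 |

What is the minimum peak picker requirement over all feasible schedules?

Early-start (A100@1, A101@1, A102@1) gives peak 8: d1:8  d2:7  d3:7  d4:4  d5:0  d6:0.
Shift A102→2.
Schedule A100@1, A101@1, A102@2: d1:5  d2:7  d3:7  d4:7  d5:0  d6:0 — peak 7.

7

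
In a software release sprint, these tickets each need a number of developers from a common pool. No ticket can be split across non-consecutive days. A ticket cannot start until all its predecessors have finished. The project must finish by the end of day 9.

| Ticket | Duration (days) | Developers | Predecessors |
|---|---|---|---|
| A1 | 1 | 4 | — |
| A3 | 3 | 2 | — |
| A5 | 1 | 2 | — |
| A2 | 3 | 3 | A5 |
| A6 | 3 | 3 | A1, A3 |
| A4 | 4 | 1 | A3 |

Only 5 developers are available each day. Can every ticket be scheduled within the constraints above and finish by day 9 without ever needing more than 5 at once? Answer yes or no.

Schedule A1@1, A3@2, A5@2, A2@3, A6@6, A4@5: d1:4  d2:4  d3:5  d4:5  d5:4  d6:4  d7:4  d8:4  d9:0 — peak 5 ≤ 5.

yes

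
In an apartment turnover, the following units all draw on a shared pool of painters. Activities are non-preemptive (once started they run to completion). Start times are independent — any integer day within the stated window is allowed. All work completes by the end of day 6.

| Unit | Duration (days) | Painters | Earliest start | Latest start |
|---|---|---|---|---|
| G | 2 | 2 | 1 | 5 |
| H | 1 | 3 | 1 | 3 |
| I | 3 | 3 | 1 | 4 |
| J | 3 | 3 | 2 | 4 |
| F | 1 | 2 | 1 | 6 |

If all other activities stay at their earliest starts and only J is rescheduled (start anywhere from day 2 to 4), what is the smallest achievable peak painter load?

10

J@2: d1:10  d2:8  d3:6  d4:3  d5:0  d6:0 → peak 10
J@3: d1:10  d2:5  d3:6  d4:3  d5:3  d6:0 → peak 10
J@4: d1:10  d2:5  d3:3  d4:3  d5:3  d6:3 → peak 10
Best is J@2, peak 10.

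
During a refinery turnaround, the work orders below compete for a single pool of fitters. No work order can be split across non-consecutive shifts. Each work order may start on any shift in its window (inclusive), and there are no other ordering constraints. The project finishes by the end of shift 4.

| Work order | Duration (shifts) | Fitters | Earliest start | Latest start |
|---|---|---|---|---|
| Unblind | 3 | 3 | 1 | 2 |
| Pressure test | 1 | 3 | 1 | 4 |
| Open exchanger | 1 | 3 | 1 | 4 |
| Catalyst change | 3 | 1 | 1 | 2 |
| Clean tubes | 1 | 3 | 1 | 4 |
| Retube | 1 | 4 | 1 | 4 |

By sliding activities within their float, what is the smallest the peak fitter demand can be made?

7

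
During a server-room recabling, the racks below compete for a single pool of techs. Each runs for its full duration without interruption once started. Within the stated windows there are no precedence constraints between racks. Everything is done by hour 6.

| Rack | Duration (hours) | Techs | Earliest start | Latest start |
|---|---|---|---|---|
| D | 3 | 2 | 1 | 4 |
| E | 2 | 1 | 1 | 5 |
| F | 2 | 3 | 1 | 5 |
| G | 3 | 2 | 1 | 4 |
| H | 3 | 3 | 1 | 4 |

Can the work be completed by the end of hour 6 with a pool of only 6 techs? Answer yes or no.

Schedule D@1, E@1, F@1, G@3, H@4: h1:6  h2:6  h3:4  h4:5  h5:5  h6:3 — peak 6 ≤ 6.

yes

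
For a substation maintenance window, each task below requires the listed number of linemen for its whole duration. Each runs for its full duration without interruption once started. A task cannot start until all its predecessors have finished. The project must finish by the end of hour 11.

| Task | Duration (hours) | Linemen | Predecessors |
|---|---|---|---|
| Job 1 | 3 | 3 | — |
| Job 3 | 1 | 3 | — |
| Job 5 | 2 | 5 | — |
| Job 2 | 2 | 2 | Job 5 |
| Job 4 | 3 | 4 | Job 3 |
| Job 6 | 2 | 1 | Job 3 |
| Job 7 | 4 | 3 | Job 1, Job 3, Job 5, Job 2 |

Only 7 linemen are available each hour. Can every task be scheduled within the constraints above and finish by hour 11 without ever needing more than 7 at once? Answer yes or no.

yes

Schedule Job 1@1, Job 3@1, Job 5@4, Job 2@6, Job 4@6, Job 6@2, Job 7@8: h1:6  h2:4  h3:4  h4:5  h5:5  h6:6  h7:6  h8:7  h9:3  h10:3  h11:3 — peak 7 ≤ 7.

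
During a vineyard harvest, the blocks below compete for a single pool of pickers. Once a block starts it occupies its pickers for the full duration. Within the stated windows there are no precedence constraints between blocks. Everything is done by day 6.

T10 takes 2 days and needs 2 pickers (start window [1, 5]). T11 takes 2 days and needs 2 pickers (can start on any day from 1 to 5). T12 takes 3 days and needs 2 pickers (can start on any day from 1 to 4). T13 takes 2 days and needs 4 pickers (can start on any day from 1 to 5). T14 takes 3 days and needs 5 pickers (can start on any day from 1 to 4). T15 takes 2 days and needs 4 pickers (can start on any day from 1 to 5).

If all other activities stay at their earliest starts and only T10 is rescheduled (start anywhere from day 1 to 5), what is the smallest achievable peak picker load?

T10@1: d1:19  d2:19  d3:7  d4:0  d5:0  d6:0 → peak 19
T10@2: d1:17  d2:19  d3:9  d4:0  d5:0  d6:0 → peak 19
T10@3: d1:17  d2:17  d3:9  d4:2  d5:0  d6:0 → peak 17
T10@4: d1:17  d2:17  d3:7  d4:2  d5:2  d6:0 → peak 17
T10@5: d1:17  d2:17  d3:7  d4:0  d5:2  d6:2 → peak 17
Best is T10@3, peak 17.

17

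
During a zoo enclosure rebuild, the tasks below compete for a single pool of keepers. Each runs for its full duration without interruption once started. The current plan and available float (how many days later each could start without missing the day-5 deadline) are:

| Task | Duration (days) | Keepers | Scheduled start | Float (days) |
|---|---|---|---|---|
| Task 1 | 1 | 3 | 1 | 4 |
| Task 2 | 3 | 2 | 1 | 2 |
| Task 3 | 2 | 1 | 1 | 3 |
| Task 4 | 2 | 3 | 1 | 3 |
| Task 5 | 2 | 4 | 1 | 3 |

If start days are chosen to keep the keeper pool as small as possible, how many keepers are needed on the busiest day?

Early-start (Task 1@1, Task 2@1, Task 3@1, Task 4@1, Task 5@1) gives peak 13: d1:13  d2:10  d3:2  d4:0  d5:0.
Shift Task 3→4, Task 4→2, Task 5→4.
Schedule Task 1@1, Task 2@1, Task 3@4, Task 4@2, Task 5@4: d1:5  d2:5  d3:5  d4:5  d5:5 — peak 5.
Total keeper-days = 25 over 5 days ⇒ peak ≥ ⌈25/5⌉ = 5, so 5 is optimal.

5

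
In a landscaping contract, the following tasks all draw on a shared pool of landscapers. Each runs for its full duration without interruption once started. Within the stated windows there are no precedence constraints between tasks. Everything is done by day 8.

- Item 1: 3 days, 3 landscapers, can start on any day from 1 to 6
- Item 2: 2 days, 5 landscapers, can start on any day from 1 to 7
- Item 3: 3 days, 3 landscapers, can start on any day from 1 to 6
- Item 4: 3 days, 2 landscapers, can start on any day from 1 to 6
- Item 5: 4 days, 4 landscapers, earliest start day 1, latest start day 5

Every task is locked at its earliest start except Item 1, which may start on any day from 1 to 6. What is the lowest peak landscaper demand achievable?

14

Item 1@1: d1:17  d2:17  d3:12  d4:4  d5:0  d6:0  d7:0  d8:0 → peak 17
Item 1@2: d1:14  d2:17  d3:12  d4:7  d5:0  d6:0  d7:0  d8:0 → peak 17
Item 1@3: d1:14  d2:14  d3:12  d4:7  d5:3  d6:0  d7:0  d8:0 → peak 14
Item 1@4: d1:14  d2:14  d3:9  d4:7  d5:3  d6:3  d7:0  d8:0 → peak 14
Item 1@5: d1:14  d2:14  d3:9  d4:4  d5:3  d6:3  d7:3  d8:0 → peak 14
Item 1@6: d1:14  d2:14  d3:9  d4:4  d5:0  d6:3  d7:3  d8:3 → peak 14
Best is Item 1@3, peak 14.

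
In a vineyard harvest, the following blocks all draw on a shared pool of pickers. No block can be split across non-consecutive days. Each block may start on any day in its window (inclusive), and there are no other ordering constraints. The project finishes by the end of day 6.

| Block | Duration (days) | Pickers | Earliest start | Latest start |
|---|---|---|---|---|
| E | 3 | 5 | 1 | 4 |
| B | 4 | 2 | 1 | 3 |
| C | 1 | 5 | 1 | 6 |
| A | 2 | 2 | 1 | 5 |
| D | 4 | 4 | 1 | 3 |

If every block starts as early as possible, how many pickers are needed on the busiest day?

Early-start schedule: E@1, B@1, C@1, A@1, D@1.
Load per day: day 1: 18, day 2: 13, day 3: 11, day 4: 6, day 5: 0, day 6: 0.
Peak is 18.

18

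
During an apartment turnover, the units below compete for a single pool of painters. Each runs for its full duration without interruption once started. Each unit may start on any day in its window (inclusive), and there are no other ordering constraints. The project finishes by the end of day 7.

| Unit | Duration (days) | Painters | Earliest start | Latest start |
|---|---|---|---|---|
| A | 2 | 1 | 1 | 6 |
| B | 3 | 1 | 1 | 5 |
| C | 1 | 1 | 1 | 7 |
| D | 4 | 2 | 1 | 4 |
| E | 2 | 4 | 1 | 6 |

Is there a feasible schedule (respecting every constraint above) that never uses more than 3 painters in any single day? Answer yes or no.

no

Total painter-days = 22; over 7 days the average is 22/7 > 3, so some day must exceed 3.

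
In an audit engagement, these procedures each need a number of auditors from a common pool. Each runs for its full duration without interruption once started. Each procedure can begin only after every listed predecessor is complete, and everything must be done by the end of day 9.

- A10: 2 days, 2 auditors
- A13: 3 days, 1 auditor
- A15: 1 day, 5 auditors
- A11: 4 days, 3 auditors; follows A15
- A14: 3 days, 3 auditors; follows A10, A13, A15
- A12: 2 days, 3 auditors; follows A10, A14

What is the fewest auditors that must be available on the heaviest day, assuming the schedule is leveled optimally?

Early-start (A10@1, A13@1, A15@1, A11@2, A14@4, A12@7) gives peak 8: d1:8  d2:6  d3:4  d4:6  d5:6  d6:3  d7:3  d8:3  d9:0.
Shift A15→3, A11→4.
Schedule A10@1, A13@1, A15@3, A11@4, A14@4, A12@7: d1:3  d2:3  d3:6  d4:6  d5:6  d6:6  d7:6  d8:3  d9:0 — peak 6.

6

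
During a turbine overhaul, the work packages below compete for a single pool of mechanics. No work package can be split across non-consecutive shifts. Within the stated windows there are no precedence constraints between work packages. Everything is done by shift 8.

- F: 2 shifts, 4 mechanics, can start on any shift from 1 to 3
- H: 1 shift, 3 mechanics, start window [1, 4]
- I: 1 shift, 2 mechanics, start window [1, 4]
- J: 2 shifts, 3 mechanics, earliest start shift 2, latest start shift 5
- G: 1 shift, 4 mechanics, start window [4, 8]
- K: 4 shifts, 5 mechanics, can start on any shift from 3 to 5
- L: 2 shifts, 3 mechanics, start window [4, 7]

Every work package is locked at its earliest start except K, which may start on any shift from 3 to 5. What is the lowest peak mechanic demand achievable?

9

K@3: s1:9  s2:7  s3:8  s4:12  s5:8  s6:5  s7:0  s8:0 → peak 12
K@4: s1:9  s2:7  s3:3  s4:12  s5:8  s6:5  s7:5  s8:0 → peak 12
K@5: s1:9  s2:7  s3:3  s4:7  s5:8  s6:5  s7:5  s8:5 → peak 9
Best is K@5, peak 9.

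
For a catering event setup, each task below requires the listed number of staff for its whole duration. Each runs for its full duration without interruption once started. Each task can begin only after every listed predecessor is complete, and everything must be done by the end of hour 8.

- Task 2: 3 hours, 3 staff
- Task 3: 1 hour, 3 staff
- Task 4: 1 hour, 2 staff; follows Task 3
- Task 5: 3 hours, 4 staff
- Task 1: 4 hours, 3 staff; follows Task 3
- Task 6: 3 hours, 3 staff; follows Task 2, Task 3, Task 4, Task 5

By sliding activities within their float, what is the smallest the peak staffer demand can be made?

Early-start (Task 2@1, Task 3@1, Task 4@2, Task 5@1, Task 1@2, Task 6@4) gives peak 12: h1:10  h2:12  h3:10  h4:6  h5:6  h6:3  h7:0  h8:0.
Shift Task 5→3, Task 1→4, Task 6→6.
Schedule Task 2@1, Task 3@1, Task 4@2, Task 5@3, Task 1@4, Task 6@6: h1:6  h2:5  h3:7  h4:7  h5:7  h6:6  h7:6  h8:3 — peak 7.

7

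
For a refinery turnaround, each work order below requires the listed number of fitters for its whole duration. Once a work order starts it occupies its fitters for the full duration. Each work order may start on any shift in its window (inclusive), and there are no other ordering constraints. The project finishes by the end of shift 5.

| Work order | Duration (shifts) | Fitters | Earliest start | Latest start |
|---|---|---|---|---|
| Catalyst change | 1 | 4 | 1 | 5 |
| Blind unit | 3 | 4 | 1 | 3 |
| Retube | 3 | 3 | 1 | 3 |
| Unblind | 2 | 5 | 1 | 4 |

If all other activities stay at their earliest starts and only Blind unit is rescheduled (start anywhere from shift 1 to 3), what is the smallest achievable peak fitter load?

Blind unit@1: s1:16  s2:12  s3:7  s4:0  s5:0 → peak 16
Blind unit@2: s1:12  s2:12  s3:7  s4:4  s5:0 → peak 12
Blind unit@3: s1:12  s2:8  s3:7  s4:4  s5:4 → peak 12
Best is Blind unit@2, peak 12.

12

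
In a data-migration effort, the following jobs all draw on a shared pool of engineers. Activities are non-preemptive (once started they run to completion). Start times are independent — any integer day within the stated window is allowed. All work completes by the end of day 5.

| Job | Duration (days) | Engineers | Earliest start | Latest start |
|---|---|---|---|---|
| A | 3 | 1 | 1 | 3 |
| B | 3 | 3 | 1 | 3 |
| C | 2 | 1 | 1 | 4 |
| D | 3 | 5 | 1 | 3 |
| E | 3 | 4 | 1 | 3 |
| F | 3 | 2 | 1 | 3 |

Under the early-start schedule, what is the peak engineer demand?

16

Early-start schedule: A@1, B@1, C@1, D@1, E@1, F@1.
Load per day: day 1: 16, day 2: 16, day 3: 15, day 4: 0, day 5: 0.
Peak is 16.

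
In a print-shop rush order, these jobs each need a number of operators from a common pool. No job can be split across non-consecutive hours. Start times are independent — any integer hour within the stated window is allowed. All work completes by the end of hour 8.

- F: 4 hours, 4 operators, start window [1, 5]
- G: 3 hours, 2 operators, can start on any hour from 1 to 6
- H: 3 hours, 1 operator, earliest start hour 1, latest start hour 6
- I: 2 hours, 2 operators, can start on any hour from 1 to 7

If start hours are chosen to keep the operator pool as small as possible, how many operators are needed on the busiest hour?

5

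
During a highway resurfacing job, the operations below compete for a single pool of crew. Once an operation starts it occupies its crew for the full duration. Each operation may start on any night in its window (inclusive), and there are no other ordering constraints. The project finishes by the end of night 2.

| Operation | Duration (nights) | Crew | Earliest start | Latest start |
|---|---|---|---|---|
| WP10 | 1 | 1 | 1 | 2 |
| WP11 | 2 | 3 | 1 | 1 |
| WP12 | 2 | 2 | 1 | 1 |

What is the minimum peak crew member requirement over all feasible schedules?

6

Schedule WP10@1, WP11@1, WP12@1: n1:6  n2:5 — peak 6.
Total crew member-nights = 11 over 2 nights ⇒ peak ≥ ⌈11/2⌉ = 6, so 6 is optimal.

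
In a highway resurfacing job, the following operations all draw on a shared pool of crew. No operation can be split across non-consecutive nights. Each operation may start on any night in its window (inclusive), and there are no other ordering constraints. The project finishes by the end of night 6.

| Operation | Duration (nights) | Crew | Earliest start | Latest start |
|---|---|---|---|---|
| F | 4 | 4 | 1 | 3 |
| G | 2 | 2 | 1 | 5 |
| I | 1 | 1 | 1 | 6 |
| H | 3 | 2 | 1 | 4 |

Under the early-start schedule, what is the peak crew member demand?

9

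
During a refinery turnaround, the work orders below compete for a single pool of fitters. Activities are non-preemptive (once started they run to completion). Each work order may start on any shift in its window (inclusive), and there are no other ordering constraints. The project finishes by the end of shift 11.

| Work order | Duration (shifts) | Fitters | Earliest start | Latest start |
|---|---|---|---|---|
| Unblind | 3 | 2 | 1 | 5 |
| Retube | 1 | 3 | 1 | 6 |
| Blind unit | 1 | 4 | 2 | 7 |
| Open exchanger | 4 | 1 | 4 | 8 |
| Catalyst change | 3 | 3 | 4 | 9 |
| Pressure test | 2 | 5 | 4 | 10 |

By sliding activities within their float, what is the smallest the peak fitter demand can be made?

5

Early-start (Unblind@1, Retube@1, Blind unit@2, Open exchanger@4, Catalyst change@4, Pressure test@4) gives peak 9: s1:5  s2:6  s3:2  s4:9  s5:9  s6:4  s7:1  s8:0  s9:0  s10:0  s11:0.
Shift Blind unit→4, Catalyst change→5, Pressure test→8.
Schedule Unblind@1, Retube@1, Blind unit@4, Open exchanger@4, Catalyst change@5, Pressure test@8: s1:5  s2:2  s3:2  s4:5  s5:4  s6:4  s7:4  s8:5  s9:5  s10:0  s11:0 — peak 5.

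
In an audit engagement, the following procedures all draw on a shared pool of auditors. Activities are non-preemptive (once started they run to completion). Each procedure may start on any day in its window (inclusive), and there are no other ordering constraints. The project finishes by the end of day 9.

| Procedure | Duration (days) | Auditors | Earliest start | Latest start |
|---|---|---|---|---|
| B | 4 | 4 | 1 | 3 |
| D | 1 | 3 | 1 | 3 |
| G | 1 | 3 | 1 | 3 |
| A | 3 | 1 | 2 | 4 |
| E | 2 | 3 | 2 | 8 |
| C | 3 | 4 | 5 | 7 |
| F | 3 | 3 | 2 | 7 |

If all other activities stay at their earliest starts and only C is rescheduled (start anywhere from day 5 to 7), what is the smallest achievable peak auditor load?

11

C@5: d1:10  d2:11  d3:11  d4:8  d5:4  d6:4  d7:4  d8:0  d9:0 → peak 11
C@6: d1:10  d2:11  d3:11  d4:8  d5:0  d6:4  d7:4  d8:4  d9:0 → peak 11
C@7: d1:10  d2:11  d3:11  d4:8  d5:0  d6:0  d7:4  d8:4  d9:4 → peak 11
Best is C@5, peak 11.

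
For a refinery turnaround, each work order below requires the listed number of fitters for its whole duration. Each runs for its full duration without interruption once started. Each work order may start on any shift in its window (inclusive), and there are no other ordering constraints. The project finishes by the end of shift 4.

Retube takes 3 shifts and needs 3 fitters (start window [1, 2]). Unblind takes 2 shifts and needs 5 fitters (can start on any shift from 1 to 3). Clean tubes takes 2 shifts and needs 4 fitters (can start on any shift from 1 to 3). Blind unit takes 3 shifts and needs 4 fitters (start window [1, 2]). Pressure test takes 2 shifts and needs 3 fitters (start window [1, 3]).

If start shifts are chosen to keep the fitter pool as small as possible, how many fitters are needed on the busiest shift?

14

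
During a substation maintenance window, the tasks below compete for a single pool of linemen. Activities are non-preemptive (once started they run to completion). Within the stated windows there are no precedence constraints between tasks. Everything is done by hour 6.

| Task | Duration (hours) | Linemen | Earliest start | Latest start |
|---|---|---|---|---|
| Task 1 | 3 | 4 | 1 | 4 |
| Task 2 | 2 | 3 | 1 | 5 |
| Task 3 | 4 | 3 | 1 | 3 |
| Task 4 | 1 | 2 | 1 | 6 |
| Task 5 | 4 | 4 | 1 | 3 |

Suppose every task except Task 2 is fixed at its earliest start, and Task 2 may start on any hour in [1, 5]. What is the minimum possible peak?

13

Task 2@1: h1:16  h2:14  h3:11  h4:7  h5:0  h6:0 → peak 16
Task 2@2: h1:13  h2:14  h3:14  h4:7  h5:0  h6:0 → peak 14
Task 2@3: h1:13  h2:11  h3:14  h4:10  h5:0  h6:0 → peak 14
Task 2@4: h1:13  h2:11  h3:11  h4:10  h5:3  h6:0 → peak 13
Task 2@5: h1:13  h2:11  h3:11  h4:7  h5:3  h6:3 → peak 13
Best is Task 2@4, peak 13.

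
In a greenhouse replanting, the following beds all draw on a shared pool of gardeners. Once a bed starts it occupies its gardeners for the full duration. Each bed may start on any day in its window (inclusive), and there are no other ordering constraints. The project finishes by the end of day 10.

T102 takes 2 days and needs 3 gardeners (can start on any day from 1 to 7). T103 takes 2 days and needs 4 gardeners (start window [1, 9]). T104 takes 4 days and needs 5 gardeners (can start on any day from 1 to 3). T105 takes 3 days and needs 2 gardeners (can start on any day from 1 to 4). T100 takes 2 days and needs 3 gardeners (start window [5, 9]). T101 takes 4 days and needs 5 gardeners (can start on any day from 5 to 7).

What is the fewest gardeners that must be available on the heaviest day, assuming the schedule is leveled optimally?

8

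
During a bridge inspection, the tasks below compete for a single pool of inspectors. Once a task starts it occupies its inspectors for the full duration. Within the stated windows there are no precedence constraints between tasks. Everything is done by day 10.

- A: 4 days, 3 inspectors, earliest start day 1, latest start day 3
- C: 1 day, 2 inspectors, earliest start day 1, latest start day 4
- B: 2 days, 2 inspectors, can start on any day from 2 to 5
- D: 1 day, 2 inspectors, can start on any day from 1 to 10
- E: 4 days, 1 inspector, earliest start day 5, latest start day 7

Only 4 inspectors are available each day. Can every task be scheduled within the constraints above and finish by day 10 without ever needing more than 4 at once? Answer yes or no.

The minimum achievable peak is 5; 4 < 5, so no feasible schedule stays within the cap.

no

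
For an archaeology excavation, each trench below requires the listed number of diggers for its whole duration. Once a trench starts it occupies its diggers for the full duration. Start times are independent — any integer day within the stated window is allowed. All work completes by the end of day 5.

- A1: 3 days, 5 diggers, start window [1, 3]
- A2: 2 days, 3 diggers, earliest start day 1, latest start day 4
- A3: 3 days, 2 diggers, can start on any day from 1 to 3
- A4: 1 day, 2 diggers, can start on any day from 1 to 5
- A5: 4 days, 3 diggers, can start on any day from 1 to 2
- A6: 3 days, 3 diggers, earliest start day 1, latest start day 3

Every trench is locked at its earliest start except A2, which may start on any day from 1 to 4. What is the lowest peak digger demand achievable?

15

A2@1: d1:18  d2:16  d3:13  d4:3  d5:0 → peak 18
A2@2: d1:15  d2:16  d3:16  d4:3  d5:0 → peak 16
A2@3: d1:15  d2:13  d3:16  d4:6  d5:0 → peak 16
A2@4: d1:15  d2:13  d3:13  d4:6  d5:3 → peak 15
Best is A2@4, peak 15.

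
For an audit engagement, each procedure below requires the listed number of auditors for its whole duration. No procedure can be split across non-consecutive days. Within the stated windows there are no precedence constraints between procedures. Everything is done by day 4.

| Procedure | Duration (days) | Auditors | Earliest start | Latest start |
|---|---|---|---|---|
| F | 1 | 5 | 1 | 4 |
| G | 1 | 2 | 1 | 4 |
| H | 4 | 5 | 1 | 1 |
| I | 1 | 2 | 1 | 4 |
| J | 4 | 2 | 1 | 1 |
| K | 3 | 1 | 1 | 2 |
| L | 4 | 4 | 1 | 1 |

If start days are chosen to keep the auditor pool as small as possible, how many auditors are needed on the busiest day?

Early-start (F@1, G@1, H@1, I@1, J@1, K@1, L@1) gives peak 21: d1:21  d2:12  d3:12  d4:11.
Shift G→2, I→2, K→2.
Schedule F@1, G@2, H@1, I@2, J@1, K@2, L@1: d1:16  d2:16  d3:12  d4:12 — peak 16.

16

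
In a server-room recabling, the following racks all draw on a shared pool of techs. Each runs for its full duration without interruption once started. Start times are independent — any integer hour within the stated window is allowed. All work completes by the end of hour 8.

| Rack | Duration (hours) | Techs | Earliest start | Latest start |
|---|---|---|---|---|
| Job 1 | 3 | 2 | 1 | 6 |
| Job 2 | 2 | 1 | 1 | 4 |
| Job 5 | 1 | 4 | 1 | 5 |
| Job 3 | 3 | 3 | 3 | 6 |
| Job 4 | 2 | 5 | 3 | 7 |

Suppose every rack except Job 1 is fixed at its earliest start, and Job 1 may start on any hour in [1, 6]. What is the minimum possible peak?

8

Job 1@1: h1:7  h2:3  h3:10  h4:8  h5:3  h6:0  h7:0  h8:0 → peak 10
Job 1@2: h1:5  h2:3  h3:10  h4:10  h5:3  h6:0  h7:0  h8:0 → peak 10
Job 1@3: h1:5  h2:1  h3:10  h4:10  h5:5  h6:0  h7:0  h8:0 → peak 10
Job 1@4: h1:5  h2:1  h3:8  h4:10  h5:5  h6:2  h7:0  h8:0 → peak 10
Job 1@5: h1:5  h2:1  h3:8  h4:8  h5:5  h6:2  h7:2  h8:0 → peak 8
Job 1@6: h1:5  h2:1  h3:8  h4:8  h5:3  h6:2  h7:2  h8:2 → peak 8
Best is Job 1@5, peak 8.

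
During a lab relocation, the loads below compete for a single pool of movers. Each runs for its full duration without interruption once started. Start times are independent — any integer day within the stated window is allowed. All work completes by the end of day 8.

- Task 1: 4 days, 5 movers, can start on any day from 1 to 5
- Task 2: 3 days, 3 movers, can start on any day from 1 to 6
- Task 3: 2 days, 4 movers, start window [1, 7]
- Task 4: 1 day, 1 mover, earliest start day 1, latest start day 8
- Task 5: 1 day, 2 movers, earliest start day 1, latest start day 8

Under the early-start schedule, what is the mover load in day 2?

At early start, day 2 has: Task 1, Task 2, Task 3.
Demand: 5 + 3 + 4 = 12.

12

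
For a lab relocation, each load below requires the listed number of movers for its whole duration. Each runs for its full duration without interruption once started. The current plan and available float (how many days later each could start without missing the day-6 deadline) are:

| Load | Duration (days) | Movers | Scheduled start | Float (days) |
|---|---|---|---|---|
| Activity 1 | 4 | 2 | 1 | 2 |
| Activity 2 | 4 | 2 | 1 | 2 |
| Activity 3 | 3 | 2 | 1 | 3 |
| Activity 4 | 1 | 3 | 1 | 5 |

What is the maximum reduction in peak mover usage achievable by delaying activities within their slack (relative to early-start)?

Early-start peak: d1:9  d2:6  d3:6  d4:4  d5:0  d6:0 ⇒ 9.
Leveled (Activity 1@1, Activity 2@1, Activity 3@1, Activity 4@5): d1:6  d2:6  d3:6  d4:4  d5:3  d6:0 ⇒ 6.
Reduction 9 − 6 = 3.

3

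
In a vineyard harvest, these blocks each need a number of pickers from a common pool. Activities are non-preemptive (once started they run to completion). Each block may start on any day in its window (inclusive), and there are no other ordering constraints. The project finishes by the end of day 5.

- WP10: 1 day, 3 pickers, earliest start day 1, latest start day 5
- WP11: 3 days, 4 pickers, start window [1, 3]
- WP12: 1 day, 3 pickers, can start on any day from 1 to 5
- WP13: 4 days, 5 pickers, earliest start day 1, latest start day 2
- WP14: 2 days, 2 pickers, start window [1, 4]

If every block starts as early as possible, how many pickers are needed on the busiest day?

Early-start schedule: WP10@1, WP11@1, WP12@1, WP13@1, WP14@1.
Load per day: day 1: 17, day 2: 11, day 3: 9, day 4: 5, day 5: 0.
Peak is 17.

17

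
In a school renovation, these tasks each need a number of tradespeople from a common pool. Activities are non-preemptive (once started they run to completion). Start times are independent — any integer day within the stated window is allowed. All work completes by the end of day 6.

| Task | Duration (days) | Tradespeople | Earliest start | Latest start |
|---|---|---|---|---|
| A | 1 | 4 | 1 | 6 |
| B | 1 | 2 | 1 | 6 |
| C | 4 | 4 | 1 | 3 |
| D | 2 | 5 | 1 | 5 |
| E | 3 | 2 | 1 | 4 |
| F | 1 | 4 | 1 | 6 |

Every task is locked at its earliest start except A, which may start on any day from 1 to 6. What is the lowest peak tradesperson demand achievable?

17

A@1: d1:21  d2:11  d3:6  d4:4  d5:0  d6:0 → peak 21
A@2: d1:17  d2:15  d3:6  d4:4  d5:0  d6:0 → peak 17
A@3: d1:17  d2:11  d3:10  d4:4  d5:0  d6:0 → peak 17
A@4: d1:17  d2:11  d3:6  d4:8  d5:0  d6:0 → peak 17
A@5: d1:17  d2:11  d3:6  d4:4  d5:4  d6:0 → peak 17
A@6: d1:17  d2:11  d3:6  d4:4  d5:0  d6:4 → peak 17
Best is A@2, peak 17.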